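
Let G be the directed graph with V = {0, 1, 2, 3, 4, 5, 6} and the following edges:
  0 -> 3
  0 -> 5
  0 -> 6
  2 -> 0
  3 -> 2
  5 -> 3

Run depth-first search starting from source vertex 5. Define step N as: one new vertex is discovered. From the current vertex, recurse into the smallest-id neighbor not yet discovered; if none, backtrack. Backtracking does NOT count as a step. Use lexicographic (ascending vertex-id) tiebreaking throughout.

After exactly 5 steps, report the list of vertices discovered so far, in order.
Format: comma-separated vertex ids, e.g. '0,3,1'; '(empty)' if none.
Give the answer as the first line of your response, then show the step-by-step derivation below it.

5,3,2,0,6

step 1: discover 5; path=5; order=5
step 2: discover 3; path=5>3; order=5,3
step 3: discover 2; path=5>3>2; order=5,3,2
step 4: discover 0; path=5>3>2>0; order=5,3,2,0
step 5: discover 6; path=5>3>2>0>6; order=5,3,2,0,6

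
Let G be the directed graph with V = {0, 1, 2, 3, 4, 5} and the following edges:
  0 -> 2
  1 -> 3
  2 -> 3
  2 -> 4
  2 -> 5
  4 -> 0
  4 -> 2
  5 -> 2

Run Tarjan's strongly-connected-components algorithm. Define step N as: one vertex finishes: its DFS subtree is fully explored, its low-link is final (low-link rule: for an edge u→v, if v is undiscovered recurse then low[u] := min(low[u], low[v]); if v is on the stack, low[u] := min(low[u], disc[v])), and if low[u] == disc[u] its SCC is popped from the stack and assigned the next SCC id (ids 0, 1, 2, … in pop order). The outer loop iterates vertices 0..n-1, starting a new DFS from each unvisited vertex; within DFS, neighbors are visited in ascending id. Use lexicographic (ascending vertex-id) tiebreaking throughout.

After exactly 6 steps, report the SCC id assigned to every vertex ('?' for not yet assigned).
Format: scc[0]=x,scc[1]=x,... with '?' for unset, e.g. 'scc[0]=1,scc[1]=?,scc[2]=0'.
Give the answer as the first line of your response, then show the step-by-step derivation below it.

scc[0]=1,scc[1]=2,scc[2]=1,scc[3]=0,scc[4]=1,scc[5]=1

step 1: low=(low[0]=0,low[1]=?,low[2]=1,low[3]=2,low[4]=?,low[5]=?); scc=(scc[0]=?,scc[1]=?,scc[2]=?,scc[3]=0,scc[4]=?,scc[5]=?)
step 2: low=(low[0]=0,low[1]=?,low[2]=1,low[3]=2,low[4]=0,low[5]=?); scc=(scc[0]=?,scc[1]=?,scc[2]=?,scc[3]=0,scc[4]=?,scc[5]=?)
step 3: low=(low[0]=0,low[1]=?,low[2]=0,low[3]=2,low[4]=0,low[5]=1); scc=(scc[0]=?,scc[1]=?,scc[2]=?,scc[3]=0,scc[4]=?,scc[5]=?)
step 4: low=(low[0]=0,low[1]=?,low[2]=0,low[3]=2,low[4]=0,low[5]=1); scc=(scc[0]=?,scc[1]=?,scc[2]=?,scc[3]=0,scc[4]=?,scc[5]=?)
step 5: low=(low[0]=0,low[1]=?,low[2]=0,low[3]=2,low[4]=0,low[5]=1); scc=(scc[0]=1,scc[1]=?,scc[2]=1,scc[3]=0,scc[4]=1,scc[5]=1)
step 6: low=(low[0]=0,low[1]=5,low[2]=0,low[3]=2,low[4]=0,low[5]=1); scc=(scc[0]=1,scc[1]=2,scc[2]=1,scc[3]=0,scc[4]=1,scc[5]=1)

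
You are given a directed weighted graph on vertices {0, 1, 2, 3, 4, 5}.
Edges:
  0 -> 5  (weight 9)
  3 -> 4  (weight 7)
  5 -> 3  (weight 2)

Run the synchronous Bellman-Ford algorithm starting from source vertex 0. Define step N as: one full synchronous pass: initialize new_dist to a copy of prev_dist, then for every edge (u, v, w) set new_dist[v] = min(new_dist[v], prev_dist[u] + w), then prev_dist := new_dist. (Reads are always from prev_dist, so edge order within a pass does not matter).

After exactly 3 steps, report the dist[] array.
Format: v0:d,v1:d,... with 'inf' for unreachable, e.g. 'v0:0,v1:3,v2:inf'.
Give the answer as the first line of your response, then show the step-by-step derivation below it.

v0:0,v1:inf,v2:inf,v3:11,v4:18,v5:9

step 1: dist = v0:0,v1:inf,v2:inf,v3:inf,v4:inf,v5:9
step 2: dist = v0:0,v1:inf,v2:inf,v3:11,v4:inf,v5:9
step 3: dist = v0:0,v1:inf,v2:inf,v3:11,v4:18,v5:9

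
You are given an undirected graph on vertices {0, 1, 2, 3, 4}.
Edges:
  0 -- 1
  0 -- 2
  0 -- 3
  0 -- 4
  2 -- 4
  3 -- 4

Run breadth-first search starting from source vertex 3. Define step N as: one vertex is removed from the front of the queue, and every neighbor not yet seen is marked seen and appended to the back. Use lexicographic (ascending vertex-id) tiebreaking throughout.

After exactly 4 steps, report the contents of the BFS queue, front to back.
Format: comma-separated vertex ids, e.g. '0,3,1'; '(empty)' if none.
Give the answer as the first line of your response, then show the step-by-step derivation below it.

2

step 1: dequeue 3; queue=[0,4]; order=3
step 2: dequeue 0; queue=[4,1,2]; order=3,0
step 3: dequeue 4; queue=[1,2]; order=3,0,4
step 4: dequeue 1; queue=[2]; order=3,0,4,1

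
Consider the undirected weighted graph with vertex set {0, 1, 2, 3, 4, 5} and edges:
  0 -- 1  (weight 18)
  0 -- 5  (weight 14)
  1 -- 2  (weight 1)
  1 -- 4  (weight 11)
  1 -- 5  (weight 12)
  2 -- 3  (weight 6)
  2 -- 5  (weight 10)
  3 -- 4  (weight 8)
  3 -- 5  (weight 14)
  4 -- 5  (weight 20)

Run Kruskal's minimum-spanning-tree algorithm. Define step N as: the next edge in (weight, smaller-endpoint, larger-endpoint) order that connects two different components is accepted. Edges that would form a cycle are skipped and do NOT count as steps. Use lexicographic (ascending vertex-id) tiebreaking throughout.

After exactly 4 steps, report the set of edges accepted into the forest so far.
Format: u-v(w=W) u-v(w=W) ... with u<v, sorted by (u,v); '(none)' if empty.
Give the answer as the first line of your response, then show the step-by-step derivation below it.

1-2(w=1) 2-3(w=6) 2-5(w=10) 3-4(w=8)

step 1: add edge 1-2 (w=1); MST = {1-2(w=1)}
step 2: add edge 2-3 (w=6); MST = {1-2(w=1) 2-3(w=6)}
step 3: add edge 3-4 (w=8); MST = {1-2(w=1) 2-3(w=6) 3-4(w=8)}
step 4: add edge 2-5 (w=10); MST = {1-2(w=1) 2-3(w=6) 2-5(w=10) 3-4(w=8)}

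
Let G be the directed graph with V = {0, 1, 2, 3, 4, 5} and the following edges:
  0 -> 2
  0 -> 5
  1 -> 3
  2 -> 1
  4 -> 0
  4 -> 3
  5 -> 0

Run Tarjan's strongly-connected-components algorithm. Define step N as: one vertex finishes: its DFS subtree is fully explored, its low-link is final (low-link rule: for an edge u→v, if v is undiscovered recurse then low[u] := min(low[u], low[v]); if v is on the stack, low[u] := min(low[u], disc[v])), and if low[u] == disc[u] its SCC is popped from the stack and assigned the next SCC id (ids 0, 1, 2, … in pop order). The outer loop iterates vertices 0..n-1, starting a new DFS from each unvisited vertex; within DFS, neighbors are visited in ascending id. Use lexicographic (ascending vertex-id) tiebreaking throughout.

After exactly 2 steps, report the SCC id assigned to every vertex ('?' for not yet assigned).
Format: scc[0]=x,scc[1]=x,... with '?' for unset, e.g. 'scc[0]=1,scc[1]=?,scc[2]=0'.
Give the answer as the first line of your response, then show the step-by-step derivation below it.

scc[0]=?,scc[1]=1,scc[2]=?,scc[3]=0,scc[4]=?,scc[5]=?

step 1: low=(low[0]=0,low[1]=2,low[2]=1,low[3]=3,low[4]=?,low[5]=?); scc=(scc[0]=?,scc[1]=?,scc[2]=?,scc[3]=0,scc[4]=?,scc[5]=?)
step 2: low=(low[0]=0,low[1]=2,low[2]=1,low[3]=3,low[4]=?,low[5]=?); scc=(scc[0]=?,scc[1]=1,scc[2]=?,scc[3]=0,scc[4]=?,scc[5]=?)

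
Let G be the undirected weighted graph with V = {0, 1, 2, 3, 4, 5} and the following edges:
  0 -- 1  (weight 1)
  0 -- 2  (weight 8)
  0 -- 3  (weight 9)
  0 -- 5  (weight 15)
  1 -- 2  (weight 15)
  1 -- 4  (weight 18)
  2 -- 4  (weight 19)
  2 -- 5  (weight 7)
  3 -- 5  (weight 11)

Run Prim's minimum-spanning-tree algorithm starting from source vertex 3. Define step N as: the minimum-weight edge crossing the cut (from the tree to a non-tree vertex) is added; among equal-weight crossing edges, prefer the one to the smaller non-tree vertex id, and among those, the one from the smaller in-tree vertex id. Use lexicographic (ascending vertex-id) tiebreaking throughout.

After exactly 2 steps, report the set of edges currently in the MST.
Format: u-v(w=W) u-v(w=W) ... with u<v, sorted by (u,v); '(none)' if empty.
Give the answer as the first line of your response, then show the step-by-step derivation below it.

0-1(w=1) 0-3(w=9)

step 1: add edge 0-3 (w=9); MST = {0-3(w=9)}
step 2: add edge 0-1 (w=1); MST = {0-1(w=1) 0-3(w=9)}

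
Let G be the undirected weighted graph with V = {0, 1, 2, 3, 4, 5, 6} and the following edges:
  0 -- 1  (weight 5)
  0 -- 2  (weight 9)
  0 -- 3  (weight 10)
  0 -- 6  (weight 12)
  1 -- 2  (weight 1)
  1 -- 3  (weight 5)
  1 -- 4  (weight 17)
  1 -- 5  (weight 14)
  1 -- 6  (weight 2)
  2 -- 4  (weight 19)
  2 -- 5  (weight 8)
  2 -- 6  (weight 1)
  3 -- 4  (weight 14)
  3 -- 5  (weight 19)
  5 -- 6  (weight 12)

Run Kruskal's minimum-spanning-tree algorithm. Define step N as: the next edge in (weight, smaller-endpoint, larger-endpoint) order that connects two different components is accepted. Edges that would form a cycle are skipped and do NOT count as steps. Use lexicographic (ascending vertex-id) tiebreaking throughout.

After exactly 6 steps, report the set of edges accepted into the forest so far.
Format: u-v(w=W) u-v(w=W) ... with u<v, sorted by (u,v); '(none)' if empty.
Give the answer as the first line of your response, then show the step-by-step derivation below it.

0-1(w=5) 1-2(w=1) 1-3(w=5) 2-5(w=8) 2-6(w=1) 3-4(w=14)

step 1: add edge 1-2 (w=1); MST = {1-2(w=1)}
step 2: add edge 2-6 (w=1); MST = {1-2(w=1) 2-6(w=1)}
step 3: add edge 0-1 (w=5); MST = {0-1(w=5) 1-2(w=1) 2-6(w=1)}
step 4: add edge 1-3 (w=5); MST = {0-1(w=5) 1-2(w=1) 1-3(w=5) 2-6(w=1)}
step 5: add edge 2-5 (w=8); MST = {0-1(w=5) 1-2(w=1) 1-3(w=5) 2-5(w=8) 2-6(w=1)}
step 6: add edge 3-4 (w=14); MST = {0-1(w=5) 1-2(w=1) 1-3(w=5) 2-5(w=8) 2-6(w=1) 3-4(w=14)}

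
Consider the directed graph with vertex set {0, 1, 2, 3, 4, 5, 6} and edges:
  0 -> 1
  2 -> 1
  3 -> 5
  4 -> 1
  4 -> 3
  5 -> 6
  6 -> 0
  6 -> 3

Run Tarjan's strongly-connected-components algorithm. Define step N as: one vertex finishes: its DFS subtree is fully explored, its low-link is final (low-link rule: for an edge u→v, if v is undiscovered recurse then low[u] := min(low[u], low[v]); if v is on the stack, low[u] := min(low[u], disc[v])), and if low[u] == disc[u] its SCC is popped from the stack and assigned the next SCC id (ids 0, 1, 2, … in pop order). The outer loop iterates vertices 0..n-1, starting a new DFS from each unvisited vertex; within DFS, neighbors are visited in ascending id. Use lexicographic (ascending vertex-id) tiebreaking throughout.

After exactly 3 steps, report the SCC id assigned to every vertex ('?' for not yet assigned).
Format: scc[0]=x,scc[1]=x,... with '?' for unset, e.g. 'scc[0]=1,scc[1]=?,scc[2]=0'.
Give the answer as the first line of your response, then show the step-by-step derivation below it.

scc[0]=1,scc[1]=0,scc[2]=2,scc[3]=?,scc[4]=?,scc[5]=?,scc[6]=?

step 1: low=(low[0]=0,low[1]=1,low[2]=?,low[3]=?,low[4]=?,low[5]=?,low[6]=?); scc=(scc[0]=?,scc[1]=0,scc[2]=?,scc[3]=?,scc[4]=?,scc[5]=?,scc[6]=?)
step 2: low=(low[0]=0,low[1]=1,low[2]=?,low[3]=?,low[4]=?,low[5]=?,low[6]=?); scc=(scc[0]=1,scc[1]=0,scc[2]=?,scc[3]=?,scc[4]=?,scc[5]=?,scc[6]=?)
step 3: low=(low[0]=0,low[1]=1,low[2]=2,low[3]=?,low[4]=?,low[5]=?,low[6]=?); scc=(scc[0]=1,scc[1]=0,scc[2]=2,scc[3]=?,scc[4]=?,scc[5]=?,scc[6]=?)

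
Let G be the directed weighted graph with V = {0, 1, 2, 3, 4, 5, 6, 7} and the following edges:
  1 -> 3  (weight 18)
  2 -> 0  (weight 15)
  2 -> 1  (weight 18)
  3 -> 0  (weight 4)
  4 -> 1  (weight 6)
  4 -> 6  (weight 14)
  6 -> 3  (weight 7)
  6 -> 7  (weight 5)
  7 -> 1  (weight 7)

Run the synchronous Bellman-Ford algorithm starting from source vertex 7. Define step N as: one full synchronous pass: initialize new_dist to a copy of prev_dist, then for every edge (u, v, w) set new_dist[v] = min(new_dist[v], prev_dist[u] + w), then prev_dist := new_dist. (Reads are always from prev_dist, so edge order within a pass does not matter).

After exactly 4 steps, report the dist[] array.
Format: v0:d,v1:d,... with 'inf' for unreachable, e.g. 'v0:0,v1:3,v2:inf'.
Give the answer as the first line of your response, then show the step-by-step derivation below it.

v0:29,v1:7,v2:inf,v3:25,v4:inf,v5:inf,v6:inf,v7:0

step 1: dist = v0:inf,v1:7,v2:inf,v3:inf,v4:inf,v5:inf,v6:inf,v7:0
step 2: dist = v0:inf,v1:7,v2:inf,v3:25,v4:inf,v5:inf,v6:inf,v7:0
step 3: dist = v0:29,v1:7,v2:inf,v3:25,v4:inf,v5:inf,v6:inf,v7:0
step 4: dist = v0:29,v1:7,v2:inf,v3:25,v4:inf,v5:inf,v6:inf,v7:0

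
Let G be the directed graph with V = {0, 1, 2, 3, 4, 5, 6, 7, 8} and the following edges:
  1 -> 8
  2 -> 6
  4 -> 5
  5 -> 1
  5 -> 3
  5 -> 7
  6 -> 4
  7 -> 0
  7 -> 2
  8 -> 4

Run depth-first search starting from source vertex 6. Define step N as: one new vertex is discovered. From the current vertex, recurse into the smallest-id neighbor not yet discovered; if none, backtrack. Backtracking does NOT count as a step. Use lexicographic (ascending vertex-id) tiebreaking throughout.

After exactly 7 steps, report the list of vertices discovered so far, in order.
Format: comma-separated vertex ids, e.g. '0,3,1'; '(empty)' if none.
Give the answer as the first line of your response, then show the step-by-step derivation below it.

6,4,5,1,8,3,7

step 1: discover 6; path=6; order=6
step 2: discover 4; path=6>4; order=6,4
step 3: discover 5; path=6>4>5; order=6,4,5
step 4: discover 1; path=6>4>5>1; order=6,4,5,1
step 5: discover 8; path=6>4>5>1>8; order=6,4,5,1,8
step 6: discover 3; path=6>4>5>3; order=6,4,5,1,8,3
step 7: discover 7; path=6>4>5>7; order=6,4,5,1,8,3,7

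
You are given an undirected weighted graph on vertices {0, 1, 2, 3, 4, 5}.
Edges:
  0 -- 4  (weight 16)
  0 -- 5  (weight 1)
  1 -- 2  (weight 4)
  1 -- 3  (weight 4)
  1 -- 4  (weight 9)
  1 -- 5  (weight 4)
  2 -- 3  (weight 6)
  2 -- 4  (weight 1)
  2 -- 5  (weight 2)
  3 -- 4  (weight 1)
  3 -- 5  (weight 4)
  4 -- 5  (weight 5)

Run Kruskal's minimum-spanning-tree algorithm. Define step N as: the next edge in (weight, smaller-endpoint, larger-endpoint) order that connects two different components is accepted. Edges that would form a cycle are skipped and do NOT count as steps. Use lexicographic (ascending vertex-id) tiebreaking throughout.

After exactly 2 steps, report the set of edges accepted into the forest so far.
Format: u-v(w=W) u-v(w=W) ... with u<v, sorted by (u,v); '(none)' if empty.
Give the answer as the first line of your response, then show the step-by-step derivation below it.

0-5(w=1) 2-4(w=1)

step 1: add edge 0-5 (w=1); MST = {0-5(w=1)}
step 2: add edge 2-4 (w=1); MST = {0-5(w=1) 2-4(w=1)}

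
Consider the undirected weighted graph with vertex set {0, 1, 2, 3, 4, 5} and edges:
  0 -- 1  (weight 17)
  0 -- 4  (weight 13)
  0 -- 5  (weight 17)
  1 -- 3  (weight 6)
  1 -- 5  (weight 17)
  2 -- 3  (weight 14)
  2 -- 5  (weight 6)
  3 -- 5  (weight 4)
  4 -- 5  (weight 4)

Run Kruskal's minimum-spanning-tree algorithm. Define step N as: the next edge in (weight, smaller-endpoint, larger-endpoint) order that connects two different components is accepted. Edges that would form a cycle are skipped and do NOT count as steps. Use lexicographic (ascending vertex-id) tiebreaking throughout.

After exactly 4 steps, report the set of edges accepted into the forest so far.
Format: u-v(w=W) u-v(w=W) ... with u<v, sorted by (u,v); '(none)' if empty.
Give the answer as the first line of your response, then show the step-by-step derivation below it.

1-3(w=6) 2-5(w=6) 3-5(w=4) 4-5(w=4)

step 1: add edge 3-5 (w=4); MST = {3-5(w=4)}
step 2: add edge 4-5 (w=4); MST = {3-5(w=4) 4-5(w=4)}
step 3: add edge 1-3 (w=6); MST = {1-3(w=6) 3-5(w=4) 4-5(w=4)}
step 4: add edge 2-5 (w=6); MST = {1-3(w=6) 2-5(w=6) 3-5(w=4) 4-5(w=4)}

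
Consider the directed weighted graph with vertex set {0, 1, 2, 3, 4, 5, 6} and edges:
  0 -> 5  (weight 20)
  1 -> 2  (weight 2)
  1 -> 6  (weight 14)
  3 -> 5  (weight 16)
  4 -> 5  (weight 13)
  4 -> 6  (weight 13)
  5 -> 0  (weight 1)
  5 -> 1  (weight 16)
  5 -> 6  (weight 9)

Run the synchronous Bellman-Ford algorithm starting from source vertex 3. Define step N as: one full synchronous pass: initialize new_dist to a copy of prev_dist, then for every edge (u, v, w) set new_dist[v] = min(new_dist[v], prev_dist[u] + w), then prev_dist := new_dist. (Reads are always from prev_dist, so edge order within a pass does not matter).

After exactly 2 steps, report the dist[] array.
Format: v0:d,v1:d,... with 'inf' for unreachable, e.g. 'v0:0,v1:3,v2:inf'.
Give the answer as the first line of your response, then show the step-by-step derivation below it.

v0:17,v1:32,v2:inf,v3:0,v4:inf,v5:16,v6:25

step 1: dist = v0:inf,v1:inf,v2:inf,v3:0,v4:inf,v5:16,v6:inf
step 2: dist = v0:17,v1:32,v2:inf,v3:0,v4:inf,v5:16,v6:25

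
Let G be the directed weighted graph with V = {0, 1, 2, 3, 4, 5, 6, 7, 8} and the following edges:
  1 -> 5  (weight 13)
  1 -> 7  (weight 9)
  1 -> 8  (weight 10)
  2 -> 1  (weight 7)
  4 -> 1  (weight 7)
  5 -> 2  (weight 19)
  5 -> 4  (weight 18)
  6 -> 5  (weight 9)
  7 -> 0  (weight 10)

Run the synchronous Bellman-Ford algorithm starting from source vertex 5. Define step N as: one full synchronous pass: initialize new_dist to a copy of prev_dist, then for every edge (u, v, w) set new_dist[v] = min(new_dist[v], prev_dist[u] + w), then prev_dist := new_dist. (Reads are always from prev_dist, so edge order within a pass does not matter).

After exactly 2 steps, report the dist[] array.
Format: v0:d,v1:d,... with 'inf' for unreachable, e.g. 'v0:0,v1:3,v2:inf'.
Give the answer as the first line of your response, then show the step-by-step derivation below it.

v0:inf,v1:25,v2:19,v3:inf,v4:18,v5:0,v6:inf,v7:inf,v8:inf

step 1: dist = v0:inf,v1:inf,v2:19,v3:inf,v4:18,v5:0,v6:inf,v7:inf,v8:inf
step 2: dist = v0:inf,v1:25,v2:19,v3:inf,v4:18,v5:0,v6:inf,v7:inf,v8:inf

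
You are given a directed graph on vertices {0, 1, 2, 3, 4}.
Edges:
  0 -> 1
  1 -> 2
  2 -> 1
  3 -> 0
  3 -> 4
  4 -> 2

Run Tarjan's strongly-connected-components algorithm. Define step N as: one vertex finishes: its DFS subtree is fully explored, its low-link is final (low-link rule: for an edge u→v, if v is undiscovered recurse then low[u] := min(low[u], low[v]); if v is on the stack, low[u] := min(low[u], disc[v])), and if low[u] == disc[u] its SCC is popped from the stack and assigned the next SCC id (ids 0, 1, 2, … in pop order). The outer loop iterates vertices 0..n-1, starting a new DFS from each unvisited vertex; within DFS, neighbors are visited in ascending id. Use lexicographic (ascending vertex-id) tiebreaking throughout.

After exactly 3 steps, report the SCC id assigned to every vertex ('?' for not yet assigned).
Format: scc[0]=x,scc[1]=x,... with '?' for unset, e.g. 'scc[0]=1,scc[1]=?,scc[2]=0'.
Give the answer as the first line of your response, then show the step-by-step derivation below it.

scc[0]=1,scc[1]=0,scc[2]=0,scc[3]=?,scc[4]=?

step 1: low=(low[0]=0,low[1]=1,low[2]=1,low[3]=?,low[4]=?); scc=(scc[0]=?,scc[1]=?,scc[2]=?,scc[3]=?,scc[4]=?)
step 2: low=(low[0]=0,low[1]=1,low[2]=1,low[3]=?,low[4]=?); scc=(scc[0]=?,scc[1]=0,scc[2]=0,scc[3]=?,scc[4]=?)
step 3: low=(low[0]=0,low[1]=1,low[2]=1,low[3]=?,low[4]=?); scc=(scc[0]=1,scc[1]=0,scc[2]=0,scc[3]=?,scc[4]=?)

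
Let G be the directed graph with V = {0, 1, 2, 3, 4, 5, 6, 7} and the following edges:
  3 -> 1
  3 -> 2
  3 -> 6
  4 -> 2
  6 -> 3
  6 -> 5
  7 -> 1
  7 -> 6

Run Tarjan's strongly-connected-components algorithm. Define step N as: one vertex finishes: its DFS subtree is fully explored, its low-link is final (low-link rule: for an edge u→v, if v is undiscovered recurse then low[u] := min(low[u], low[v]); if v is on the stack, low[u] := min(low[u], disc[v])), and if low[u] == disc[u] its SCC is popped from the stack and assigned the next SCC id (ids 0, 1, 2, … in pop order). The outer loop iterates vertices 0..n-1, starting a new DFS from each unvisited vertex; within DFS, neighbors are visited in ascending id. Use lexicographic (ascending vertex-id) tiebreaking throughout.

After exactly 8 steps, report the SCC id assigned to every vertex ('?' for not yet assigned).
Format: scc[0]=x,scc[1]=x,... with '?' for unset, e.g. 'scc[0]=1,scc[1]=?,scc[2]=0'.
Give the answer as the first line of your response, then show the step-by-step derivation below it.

scc[0]=0,scc[1]=1,scc[2]=2,scc[3]=4,scc[4]=5,scc[5]=3,scc[6]=4,scc[7]=6

step 1: low=(low[0]=0,low[1]=?,low[2]=?,low[3]=?,low[4]=?,low[5]=?,low[6]=?,low[7]=?); scc=(scc[0]=0,scc[1]=?,scc[2]=?,scc[3]=?,scc[4]=?,scc[5]=?,scc[6]=?,scc[7]=?)
step 2: low=(low[0]=0,low[1]=1,low[2]=?,low[3]=?,low[4]=?,low[5]=?,low[6]=?,low[7]=?); scc=(scc[0]=0,scc[1]=1,scc[2]=?,scc[3]=?,scc[4]=?,scc[5]=?,scc[6]=?,scc[7]=?)
step 3: low=(low[0]=0,low[1]=1,low[2]=2,low[3]=?,low[4]=?,low[5]=?,low[6]=?,low[7]=?); scc=(scc[0]=0,scc[1]=1,scc[2]=2,scc[3]=?,scc[4]=?,scc[5]=?,scc[6]=?,scc[7]=?)
step 4: low=(low[0]=0,low[1]=1,low[2]=2,low[3]=3,low[4]=?,low[5]=5,low[6]=3,low[7]=?); scc=(scc[0]=0,scc[1]=1,scc[2]=2,scc[3]=?,scc[4]=?,scc[5]=3,scc[6]=?,scc[7]=?)
step 5: low=(low[0]=0,low[1]=1,low[2]=2,low[3]=3,low[4]=?,low[5]=5,low[6]=3,low[7]=?); scc=(scc[0]=0,scc[1]=1,scc[2]=2,scc[3]=?,scc[4]=?,scc[5]=3,scc[6]=?,scc[7]=?)
step 6: low=(low[0]=0,low[1]=1,low[2]=2,low[3]=3,low[4]=?,low[5]=5,low[6]=3,low[7]=?); scc=(scc[0]=0,scc[1]=1,scc[2]=2,scc[3]=4,scc[4]=?,scc[5]=3,scc[6]=4,scc[7]=?)
step 7: low=(low[0]=0,low[1]=1,low[2]=2,low[3]=3,low[4]=6,low[5]=5,low[6]=3,low[7]=?); scc=(scc[0]=0,scc[1]=1,scc[2]=2,scc[3]=4,scc[4]=5,scc[5]=3,scc[6]=4,scc[7]=?)
step 8: low=(low[0]=0,low[1]=1,low[2]=2,low[3]=3,low[4]=6,low[5]=5,low[6]=3,low[7]=7); scc=(scc[0]=0,scc[1]=1,scc[2]=2,scc[3]=4,scc[4]=5,scc[5]=3,scc[6]=4,scc[7]=6)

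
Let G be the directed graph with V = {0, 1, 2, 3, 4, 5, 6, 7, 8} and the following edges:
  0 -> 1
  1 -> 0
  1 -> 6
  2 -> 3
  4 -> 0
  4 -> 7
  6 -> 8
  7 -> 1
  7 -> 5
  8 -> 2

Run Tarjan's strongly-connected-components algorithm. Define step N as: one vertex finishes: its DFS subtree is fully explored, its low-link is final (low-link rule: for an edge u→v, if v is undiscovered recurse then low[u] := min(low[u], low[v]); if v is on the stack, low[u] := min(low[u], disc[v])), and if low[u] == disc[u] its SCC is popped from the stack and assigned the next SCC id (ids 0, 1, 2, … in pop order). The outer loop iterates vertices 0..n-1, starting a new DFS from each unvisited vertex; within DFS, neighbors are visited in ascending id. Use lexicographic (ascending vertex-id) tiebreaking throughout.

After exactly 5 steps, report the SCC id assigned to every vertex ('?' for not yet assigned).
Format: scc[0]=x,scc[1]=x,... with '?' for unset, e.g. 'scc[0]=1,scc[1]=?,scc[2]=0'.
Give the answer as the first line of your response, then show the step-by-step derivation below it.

scc[0]=?,scc[1]=?,scc[2]=1,scc[3]=0,scc[4]=?,scc[5]=?,scc[6]=3,scc[7]=?,scc[8]=2

step 1: low=(low[0]=0,low[1]=0,low[2]=4,low[3]=5,low[4]=?,low[5]=?,low[6]=2,low[7]=?,low[8]=3); scc=(scc[0]=?,scc[1]=?,scc[2]=?,scc[3]=0,scc[4]=?,scc[5]=?,scc[6]=?,scc[7]=?,scc[8]=?)
step 2: low=(low[0]=0,low[1]=0,low[2]=4,low[3]=5,low[4]=?,low[5]=?,low[6]=2,low[7]=?,low[8]=3); scc=(scc[0]=?,scc[1]=?,scc[2]=1,scc[3]=0,scc[4]=?,scc[5]=?,scc[6]=?,scc[7]=?,scc[8]=?)
step 3: low=(low[0]=0,low[1]=0,low[2]=4,low[3]=5,low[4]=?,low[5]=?,low[6]=2,low[7]=?,low[8]=3); scc=(scc[0]=?,scc[1]=?,scc[2]=1,scc[3]=0,scc[4]=?,scc[5]=?,scc[6]=?,scc[7]=?,scc[8]=2)
step 4: low=(low[0]=0,low[1]=0,low[2]=4,low[3]=5,low[4]=?,low[5]=?,low[6]=2,low[7]=?,low[8]=3); scc=(scc[0]=?,scc[1]=?,scc[2]=1,scc[3]=0,scc[4]=?,scc[5]=?,scc[6]=3,scc[7]=?,scc[8]=2)
step 5: low=(low[0]=0,low[1]=0,low[2]=4,low[3]=5,low[4]=?,low[5]=?,low[6]=2,low[7]=?,low[8]=3); scc=(scc[0]=?,scc[1]=?,scc[2]=1,scc[3]=0,scc[4]=?,scc[5]=?,scc[6]=3,scc[7]=?,scc[8]=2)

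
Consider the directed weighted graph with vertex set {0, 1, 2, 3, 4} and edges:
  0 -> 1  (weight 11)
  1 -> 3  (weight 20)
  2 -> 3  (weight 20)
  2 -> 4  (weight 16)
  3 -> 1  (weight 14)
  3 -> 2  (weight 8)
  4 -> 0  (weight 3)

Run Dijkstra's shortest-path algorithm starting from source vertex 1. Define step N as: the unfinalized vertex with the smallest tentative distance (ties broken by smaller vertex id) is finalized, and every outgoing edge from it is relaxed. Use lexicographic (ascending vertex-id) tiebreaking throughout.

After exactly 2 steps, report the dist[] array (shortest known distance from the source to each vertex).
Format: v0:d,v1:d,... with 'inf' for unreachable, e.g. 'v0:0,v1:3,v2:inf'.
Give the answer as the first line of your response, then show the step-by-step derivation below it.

v0:inf,v1:0,v2:28,v3:20,v4:inf

step 1: dist = v0:inf,v1:0,v2:inf,v3:20,v4:inf
step 2: dist = v0:inf,v1:0,v2:28,v3:20,v4:inf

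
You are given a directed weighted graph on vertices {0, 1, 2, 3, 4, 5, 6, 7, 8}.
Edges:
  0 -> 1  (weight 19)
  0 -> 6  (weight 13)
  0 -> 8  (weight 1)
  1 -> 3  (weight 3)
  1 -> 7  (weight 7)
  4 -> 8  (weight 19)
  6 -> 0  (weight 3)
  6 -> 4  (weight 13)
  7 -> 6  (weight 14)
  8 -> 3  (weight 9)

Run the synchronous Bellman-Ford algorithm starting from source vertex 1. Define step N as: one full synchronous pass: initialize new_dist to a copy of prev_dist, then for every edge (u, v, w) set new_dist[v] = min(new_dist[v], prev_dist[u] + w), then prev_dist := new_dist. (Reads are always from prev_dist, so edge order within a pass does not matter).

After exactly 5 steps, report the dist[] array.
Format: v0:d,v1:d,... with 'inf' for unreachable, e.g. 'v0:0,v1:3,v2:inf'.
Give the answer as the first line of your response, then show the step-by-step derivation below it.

v0:24,v1:0,v2:inf,v3:3,v4:34,v5:inf,v6:21,v7:7,v8:25

step 1: dist = v0:inf,v1:0,v2:inf,v3:3,v4:inf,v5:inf,v6:inf,v7:7,v8:inf
step 2: dist = v0:inf,v1:0,v2:inf,v3:3,v4:inf,v5:inf,v6:21,v7:7,v8:inf
step 3: dist = v0:24,v1:0,v2:inf,v3:3,v4:34,v5:inf,v6:21,v7:7,v8:inf
step 4: dist = v0:24,v1:0,v2:inf,v3:3,v4:34,v5:inf,v6:21,v7:7,v8:25
step 5: dist = v0:24,v1:0,v2:inf,v3:3,v4:34,v5:inf,v6:21,v7:7,v8:25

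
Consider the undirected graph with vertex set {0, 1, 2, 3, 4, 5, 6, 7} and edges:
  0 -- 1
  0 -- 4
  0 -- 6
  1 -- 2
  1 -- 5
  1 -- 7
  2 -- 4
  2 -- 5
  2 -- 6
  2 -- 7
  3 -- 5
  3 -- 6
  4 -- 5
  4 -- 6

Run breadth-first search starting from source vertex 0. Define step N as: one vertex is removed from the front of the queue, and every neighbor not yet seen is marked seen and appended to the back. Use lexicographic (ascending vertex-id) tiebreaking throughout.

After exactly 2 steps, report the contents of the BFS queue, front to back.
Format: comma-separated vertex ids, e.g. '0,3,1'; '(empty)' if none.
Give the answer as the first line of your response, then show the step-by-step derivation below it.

4,6,2,5,7

step 1: dequeue 0; queue=[1,4,6]; order=0
step 2: dequeue 1; queue=[4,6,2,5,7]; order=0,1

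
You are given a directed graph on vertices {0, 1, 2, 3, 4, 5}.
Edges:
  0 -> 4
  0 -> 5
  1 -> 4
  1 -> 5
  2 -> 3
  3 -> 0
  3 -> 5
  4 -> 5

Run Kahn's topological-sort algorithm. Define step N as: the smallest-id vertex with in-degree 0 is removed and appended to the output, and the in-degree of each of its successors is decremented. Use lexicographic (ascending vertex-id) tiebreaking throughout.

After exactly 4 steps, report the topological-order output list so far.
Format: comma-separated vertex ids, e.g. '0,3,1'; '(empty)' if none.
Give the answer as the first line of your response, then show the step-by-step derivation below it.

1,2,3,0

step 1: output 1; order=[1]; indeg=(1,0,0,1,1,3)
step 2: output 2; order=[1,2]; indeg=(1,0,0,0,1,3)
step 3: output 3; order=[1,2,3]; indeg=(0,0,0,0,1,2)
step 4: output 0; order=[1,2,3,0]; indeg=(0,0,0,0,0,1)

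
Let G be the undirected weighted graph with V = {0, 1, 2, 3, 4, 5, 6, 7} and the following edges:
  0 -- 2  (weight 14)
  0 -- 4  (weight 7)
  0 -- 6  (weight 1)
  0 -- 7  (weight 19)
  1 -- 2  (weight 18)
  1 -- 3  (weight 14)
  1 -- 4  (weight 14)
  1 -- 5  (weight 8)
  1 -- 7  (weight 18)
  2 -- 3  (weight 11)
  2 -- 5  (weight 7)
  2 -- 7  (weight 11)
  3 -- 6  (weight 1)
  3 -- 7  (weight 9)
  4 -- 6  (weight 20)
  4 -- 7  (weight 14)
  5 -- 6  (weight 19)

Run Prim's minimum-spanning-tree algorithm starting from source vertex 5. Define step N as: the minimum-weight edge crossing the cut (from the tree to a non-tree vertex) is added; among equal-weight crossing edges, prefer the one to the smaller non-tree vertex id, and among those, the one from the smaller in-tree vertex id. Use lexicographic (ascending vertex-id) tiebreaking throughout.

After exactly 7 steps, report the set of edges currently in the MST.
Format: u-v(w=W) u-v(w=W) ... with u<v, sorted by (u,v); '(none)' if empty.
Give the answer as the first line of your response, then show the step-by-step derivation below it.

0-4(w=7) 0-6(w=1) 1-5(w=8) 2-3(w=11) 2-5(w=7) 3-6(w=1) 3-7(w=9)

step 1: add edge 2-5 (w=7); MST = {2-5(w=7)}
step 2: add edge 1-5 (w=8); MST = {1-5(w=8) 2-5(w=7)}
step 3: add edge 2-3 (w=11); MST = {1-5(w=8) 2-3(w=11) 2-5(w=7)}
step 4: add edge 3-6 (w=1); MST = {1-5(w=8) 2-3(w=11) 2-5(w=7) 3-6(w=1)}
step 5: add edge 0-6 (w=1); MST = {0-6(w=1) 1-5(w=8) 2-3(w=11) 2-5(w=7) 3-6(w=1)}
step 6: add edge 0-4 (w=7); MST = {0-4(w=7) 0-6(w=1) 1-5(w=8) 2-3(w=11) 2-5(w=7) 3-6(w=1)}
step 7: add edge 3-7 (w=9); MST = {0-4(w=7) 0-6(w=1) 1-5(w=8) 2-3(w=11) 2-5(w=7) 3-6(w=1) 3-7(w=9)}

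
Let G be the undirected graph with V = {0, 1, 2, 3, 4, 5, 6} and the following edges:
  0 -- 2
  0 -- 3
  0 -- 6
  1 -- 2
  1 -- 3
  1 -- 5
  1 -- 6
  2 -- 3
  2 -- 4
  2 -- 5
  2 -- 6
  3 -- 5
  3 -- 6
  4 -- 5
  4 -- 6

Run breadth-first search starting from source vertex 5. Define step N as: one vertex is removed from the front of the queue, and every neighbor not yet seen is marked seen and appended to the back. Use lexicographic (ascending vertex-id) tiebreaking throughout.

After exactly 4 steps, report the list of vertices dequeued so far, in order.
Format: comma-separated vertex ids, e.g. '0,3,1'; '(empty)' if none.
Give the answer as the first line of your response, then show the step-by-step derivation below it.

5,1,2,3

step 1: dequeue 5; queue=[1,2,3,4]; order=5
step 2: dequeue 1; queue=[2,3,4,6]; order=5,1
step 3: dequeue 2; queue=[3,4,6,0]; order=5,1,2
step 4: dequeue 3; queue=[4,6,0]; order=5,1,2,3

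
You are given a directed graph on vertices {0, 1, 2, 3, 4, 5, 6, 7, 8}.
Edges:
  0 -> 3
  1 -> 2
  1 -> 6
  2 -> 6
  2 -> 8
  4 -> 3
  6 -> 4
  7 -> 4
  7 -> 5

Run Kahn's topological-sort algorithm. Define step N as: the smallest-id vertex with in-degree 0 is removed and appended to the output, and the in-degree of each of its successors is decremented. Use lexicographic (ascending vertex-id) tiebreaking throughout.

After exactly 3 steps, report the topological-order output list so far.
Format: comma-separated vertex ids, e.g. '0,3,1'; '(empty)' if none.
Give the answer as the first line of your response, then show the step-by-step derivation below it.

0,1,2

step 1: output 0; order=[0]; indeg=(0,0,1,1,2,1,2,0,1)
step 2: output 1; order=[0,1]; indeg=(0,0,0,1,2,1,1,0,1)
step 3: output 2; order=[0,1,2]; indeg=(0,0,0,1,2,1,0,0,0)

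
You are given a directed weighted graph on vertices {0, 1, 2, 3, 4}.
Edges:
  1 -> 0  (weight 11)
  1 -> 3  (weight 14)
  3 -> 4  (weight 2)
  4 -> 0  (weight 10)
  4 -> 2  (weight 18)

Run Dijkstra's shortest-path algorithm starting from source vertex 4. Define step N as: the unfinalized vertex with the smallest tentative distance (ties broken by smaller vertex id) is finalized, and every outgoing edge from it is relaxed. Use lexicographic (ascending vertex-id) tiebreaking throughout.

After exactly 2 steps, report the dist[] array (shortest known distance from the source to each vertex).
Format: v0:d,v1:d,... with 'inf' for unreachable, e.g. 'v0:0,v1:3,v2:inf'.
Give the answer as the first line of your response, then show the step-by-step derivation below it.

v0:10,v1:inf,v2:18,v3:inf,v4:0

step 1: dist = v0:10,v1:inf,v2:18,v3:inf,v4:0
step 2: dist = v0:10,v1:inf,v2:18,v3:inf,v4:0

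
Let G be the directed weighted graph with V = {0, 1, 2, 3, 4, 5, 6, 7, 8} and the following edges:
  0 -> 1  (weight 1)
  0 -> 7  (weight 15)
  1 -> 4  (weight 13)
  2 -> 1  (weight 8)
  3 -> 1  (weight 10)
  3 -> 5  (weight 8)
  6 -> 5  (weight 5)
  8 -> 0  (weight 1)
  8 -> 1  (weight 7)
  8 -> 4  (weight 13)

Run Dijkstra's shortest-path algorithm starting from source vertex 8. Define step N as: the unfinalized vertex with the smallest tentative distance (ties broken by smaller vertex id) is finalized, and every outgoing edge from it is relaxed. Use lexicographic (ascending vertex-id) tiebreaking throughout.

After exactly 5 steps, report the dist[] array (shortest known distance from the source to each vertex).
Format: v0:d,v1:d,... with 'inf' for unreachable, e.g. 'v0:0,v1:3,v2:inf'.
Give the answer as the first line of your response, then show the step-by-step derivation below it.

v0:1,v1:2,v2:inf,v3:inf,v4:13,v5:inf,v6:inf,v7:16,v8:0

step 1: dist = v0:1,v1:7,v2:inf,v3:inf,v4:13,v5:inf,v6:inf,v7:inf,v8:0
step 2: dist = v0:1,v1:2,v2:inf,v3:inf,v4:13,v5:inf,v6:inf,v7:16,v8:0
step 3: dist = v0:1,v1:2,v2:inf,v3:inf,v4:13,v5:inf,v6:inf,v7:16,v8:0
step 4: dist = v0:1,v1:2,v2:inf,v3:inf,v4:13,v5:inf,v6:inf,v7:16,v8:0
step 5: dist = v0:1,v1:2,v2:inf,v3:inf,v4:13,v5:inf,v6:inf,v7:16,v8:0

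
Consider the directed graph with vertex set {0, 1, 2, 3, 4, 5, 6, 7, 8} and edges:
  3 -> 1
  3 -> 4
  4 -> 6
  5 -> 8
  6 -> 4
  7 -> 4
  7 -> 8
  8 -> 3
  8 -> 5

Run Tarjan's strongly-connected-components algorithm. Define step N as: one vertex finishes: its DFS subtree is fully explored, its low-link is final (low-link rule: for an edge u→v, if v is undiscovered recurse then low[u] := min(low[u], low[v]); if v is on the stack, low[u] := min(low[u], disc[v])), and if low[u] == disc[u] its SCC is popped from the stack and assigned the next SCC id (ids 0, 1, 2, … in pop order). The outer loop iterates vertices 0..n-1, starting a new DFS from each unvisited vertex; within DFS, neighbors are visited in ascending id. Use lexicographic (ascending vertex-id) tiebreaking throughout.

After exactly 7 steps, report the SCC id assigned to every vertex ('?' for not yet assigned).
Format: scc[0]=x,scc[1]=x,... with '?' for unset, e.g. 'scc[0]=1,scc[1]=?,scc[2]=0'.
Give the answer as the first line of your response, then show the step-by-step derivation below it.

scc[0]=0,scc[1]=1,scc[2]=2,scc[3]=4,scc[4]=3,scc[5]=?,scc[6]=3,scc[7]=?,scc[8]=?

step 1: low=(low[0]=0,low[1]=?,low[2]=?,low[3]=?,low[4]=?,low[5]=?,low[6]=?,low[7]=?,low[8]=?); scc=(scc[0]=0,scc[1]=?,scc[2]=?,scc[3]=?,scc[4]=?,scc[5]=?,scc[6]=?,scc[7]=?,scc[8]=?)
step 2: low=(low[0]=0,low[1]=1,low[2]=?,low[3]=?,low[4]=?,low[5]=?,low[6]=?,low[7]=?,low[8]=?); scc=(scc[0]=0,scc[1]=1,scc[2]=?,scc[3]=?,scc[4]=?,scc[5]=?,scc[6]=?,scc[7]=?,scc[8]=?)
step 3: low=(low[0]=0,low[1]=1,low[2]=2,low[3]=?,low[4]=?,low[5]=?,low[6]=?,low[7]=?,low[8]=?); scc=(scc[0]=0,scc[1]=1,scc[2]=2,scc[3]=?,scc[4]=?,scc[5]=?,scc[6]=?,scc[7]=?,scc[8]=?)
step 4: low=(low[0]=0,low[1]=1,low[2]=2,low[3]=3,low[4]=4,low[5]=?,low[6]=4,low[7]=?,low[8]=?); scc=(scc[0]=0,scc[1]=1,scc[2]=2,scc[3]=?,scc[4]=?,scc[5]=?,scc[6]=?,scc[7]=?,scc[8]=?)
step 5: low=(low[0]=0,low[1]=1,low[2]=2,low[3]=3,low[4]=4,low[5]=?,low[6]=4,low[7]=?,low[8]=?); scc=(scc[0]=0,scc[1]=1,scc[2]=2,scc[3]=?,scc[4]=3,scc[5]=?,scc[6]=3,scc[7]=?,scc[8]=?)
step 6: low=(low[0]=0,low[1]=1,low[2]=2,low[3]=3,low[4]=4,low[5]=?,low[6]=4,low[7]=?,low[8]=?); scc=(scc[0]=0,scc[1]=1,scc[2]=2,scc[3]=4,scc[4]=3,scc[5]=?,scc[6]=3,scc[7]=?,scc[8]=?)
step 7: low=(low[0]=0,low[1]=1,low[2]=2,low[3]=3,low[4]=4,low[5]=6,low[6]=4,low[7]=?,low[8]=6); scc=(scc[0]=0,scc[1]=1,scc[2]=2,scc[3]=4,scc[4]=3,scc[5]=?,scc[6]=3,scc[7]=?,scc[8]=?)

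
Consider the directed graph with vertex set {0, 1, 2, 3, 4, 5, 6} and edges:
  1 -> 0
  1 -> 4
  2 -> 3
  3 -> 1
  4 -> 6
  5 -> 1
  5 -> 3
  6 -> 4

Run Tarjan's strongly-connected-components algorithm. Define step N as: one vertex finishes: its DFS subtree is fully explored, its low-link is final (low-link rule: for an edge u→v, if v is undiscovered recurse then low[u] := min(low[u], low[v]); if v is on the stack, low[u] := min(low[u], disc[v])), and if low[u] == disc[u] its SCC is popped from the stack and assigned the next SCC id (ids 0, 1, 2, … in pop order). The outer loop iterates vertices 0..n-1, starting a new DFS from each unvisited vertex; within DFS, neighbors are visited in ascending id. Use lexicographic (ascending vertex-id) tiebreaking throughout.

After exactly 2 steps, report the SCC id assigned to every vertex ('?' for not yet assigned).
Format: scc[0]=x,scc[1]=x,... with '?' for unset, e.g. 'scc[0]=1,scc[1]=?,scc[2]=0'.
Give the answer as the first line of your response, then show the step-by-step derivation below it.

scc[0]=0,scc[1]=?,scc[2]=?,scc[3]=?,scc[4]=?,scc[5]=?,scc[6]=?

step 1: low=(low[0]=0,low[1]=?,low[2]=?,low[3]=?,low[4]=?,low[5]=?,low[6]=?); scc=(scc[0]=0,scc[1]=?,scc[2]=?,scc[3]=?,scc[4]=?,scc[5]=?,scc[6]=?)
step 2: low=(low[0]=0,low[1]=1,low[2]=?,low[3]=?,low[4]=2,low[5]=?,low[6]=2); scc=(scc[0]=0,scc[1]=?,scc[2]=?,scc[3]=?,scc[4]=?,scc[5]=?,scc[6]=?)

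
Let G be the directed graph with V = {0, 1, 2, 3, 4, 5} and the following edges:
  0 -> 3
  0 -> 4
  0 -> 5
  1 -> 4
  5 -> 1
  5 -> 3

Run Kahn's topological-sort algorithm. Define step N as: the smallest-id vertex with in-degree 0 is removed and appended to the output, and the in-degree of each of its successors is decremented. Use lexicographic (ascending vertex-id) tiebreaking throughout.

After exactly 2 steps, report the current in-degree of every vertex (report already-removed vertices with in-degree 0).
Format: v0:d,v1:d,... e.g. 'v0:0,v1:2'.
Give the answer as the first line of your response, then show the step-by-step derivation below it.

v0:0,v1:1,v2:0,v3:1,v4:1,v5:0

step 1: output 0; order=[0]; indeg=(0,1,0,1,1,0)
step 2: output 2; order=[0,2]; indeg=(0,1,0,1,1,0)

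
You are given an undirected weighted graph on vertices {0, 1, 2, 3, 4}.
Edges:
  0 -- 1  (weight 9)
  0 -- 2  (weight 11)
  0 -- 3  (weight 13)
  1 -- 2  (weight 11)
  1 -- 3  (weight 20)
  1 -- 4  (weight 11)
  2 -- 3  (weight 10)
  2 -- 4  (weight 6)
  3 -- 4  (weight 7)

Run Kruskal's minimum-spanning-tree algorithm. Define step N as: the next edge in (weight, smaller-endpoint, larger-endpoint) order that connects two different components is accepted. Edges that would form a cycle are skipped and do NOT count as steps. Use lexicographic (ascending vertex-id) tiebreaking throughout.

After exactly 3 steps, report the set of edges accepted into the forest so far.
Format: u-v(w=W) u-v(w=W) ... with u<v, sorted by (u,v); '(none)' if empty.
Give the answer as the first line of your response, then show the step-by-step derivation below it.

0-1(w=9) 2-4(w=6) 3-4(w=7)

step 1: add edge 2-4 (w=6); MST = {2-4(w=6)}
step 2: add edge 3-4 (w=7); MST = {2-4(w=6) 3-4(w=7)}
step 3: add edge 0-1 (w=9); MST = {0-1(w=9) 2-4(w=6) 3-4(w=7)}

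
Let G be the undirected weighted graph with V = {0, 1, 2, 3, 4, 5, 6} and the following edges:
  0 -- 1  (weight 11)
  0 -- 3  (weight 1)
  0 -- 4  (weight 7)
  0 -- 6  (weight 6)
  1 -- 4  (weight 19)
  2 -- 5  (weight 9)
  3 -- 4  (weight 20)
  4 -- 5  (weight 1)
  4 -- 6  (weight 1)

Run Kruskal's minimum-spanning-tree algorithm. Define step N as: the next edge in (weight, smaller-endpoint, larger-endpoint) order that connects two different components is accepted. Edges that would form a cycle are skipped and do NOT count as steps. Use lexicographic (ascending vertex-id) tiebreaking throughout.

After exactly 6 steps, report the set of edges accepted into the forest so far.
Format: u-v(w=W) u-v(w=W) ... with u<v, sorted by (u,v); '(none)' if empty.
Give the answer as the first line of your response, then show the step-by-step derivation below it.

0-1(w=11) 0-3(w=1) 0-6(w=6) 2-5(w=9) 4-5(w=1) 4-6(w=1)

step 1: add edge 0-3 (w=1); MST = {0-3(w=1)}
step 2: add edge 4-5 (w=1); MST = {0-3(w=1) 4-5(w=1)}
step 3: add edge 4-6 (w=1); MST = {0-3(w=1) 4-5(w=1) 4-6(w=1)}
step 4: add edge 0-6 (w=6); MST = {0-3(w=1) 0-6(w=6) 4-5(w=1) 4-6(w=1)}
step 5: add edge 2-5 (w=9); MST = {0-3(w=1) 0-6(w=6) 2-5(w=9) 4-5(w=1) 4-6(w=1)}
step 6: add edge 0-1 (w=11); MST = {0-1(w=11) 0-3(w=1) 0-6(w=6) 2-5(w=9) 4-5(w=1) 4-6(w=1)}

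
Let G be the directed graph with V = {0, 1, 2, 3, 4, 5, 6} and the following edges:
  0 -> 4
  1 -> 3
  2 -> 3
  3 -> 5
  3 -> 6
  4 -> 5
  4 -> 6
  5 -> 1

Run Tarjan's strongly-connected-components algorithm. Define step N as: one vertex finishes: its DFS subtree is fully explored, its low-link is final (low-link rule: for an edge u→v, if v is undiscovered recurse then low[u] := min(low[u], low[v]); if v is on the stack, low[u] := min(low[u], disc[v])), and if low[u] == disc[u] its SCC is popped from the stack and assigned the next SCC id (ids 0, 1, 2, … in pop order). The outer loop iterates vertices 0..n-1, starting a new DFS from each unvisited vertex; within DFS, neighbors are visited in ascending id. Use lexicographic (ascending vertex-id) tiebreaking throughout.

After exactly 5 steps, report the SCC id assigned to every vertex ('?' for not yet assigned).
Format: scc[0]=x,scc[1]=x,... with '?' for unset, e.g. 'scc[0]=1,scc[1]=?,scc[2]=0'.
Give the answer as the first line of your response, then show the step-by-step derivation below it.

scc[0]=?,scc[1]=1,scc[2]=?,scc[3]=1,scc[4]=2,scc[5]=1,scc[6]=0

step 1: low=(low[0]=0,low[1]=3,low[2]=?,low[3]=2,low[4]=1,low[5]=2,low[6]=5); scc=(scc[0]=?,scc[1]=?,scc[2]=?,scc[3]=?,scc[4]=?,scc[5]=?,scc[6]=0)
step 2: low=(low[0]=0,low[1]=3,low[2]=?,low[3]=2,low[4]=1,low[5]=2,low[6]=5); scc=(scc[0]=?,scc[1]=?,scc[2]=?,scc[3]=?,scc[4]=?,scc[5]=?,scc[6]=0)
step 3: low=(low[0]=0,low[1]=2,low[2]=?,low[3]=2,low[4]=1,low[5]=2,low[6]=5); scc=(scc[0]=?,scc[1]=?,scc[2]=?,scc[3]=?,scc[4]=?,scc[5]=?,scc[6]=0)
step 4: low=(low[0]=0,low[1]=2,low[2]=?,low[3]=2,low[4]=1,low[5]=2,low[6]=5); scc=(scc[0]=?,scc[1]=1,scc[2]=?,scc[3]=1,scc[4]=?,scc[5]=1,scc[6]=0)
step 5: low=(low[0]=0,low[1]=2,low[2]=?,low[3]=2,low[4]=1,low[5]=2,low[6]=5); scc=(scc[0]=?,scc[1]=1,scc[2]=?,scc[3]=1,scc[4]=2,scc[5]=1,scc[6]=0)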